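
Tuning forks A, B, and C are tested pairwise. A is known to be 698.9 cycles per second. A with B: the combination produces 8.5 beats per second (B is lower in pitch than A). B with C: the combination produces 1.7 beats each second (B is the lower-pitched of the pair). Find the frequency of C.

692.1 Hz

B is below A, so f_B = 698.9 − 8.5 = 690.4 Hz.
C is above B, so f_C = 690.4 + 1.7 = 692.1 Hz.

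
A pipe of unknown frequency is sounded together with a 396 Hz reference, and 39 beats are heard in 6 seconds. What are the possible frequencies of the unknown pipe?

389.5 Hz or 402.5 Hz

Beat frequency = 39/6 = 6.5 Hz.
|f − 396| = 6.5, so f = 396 ± 6.5.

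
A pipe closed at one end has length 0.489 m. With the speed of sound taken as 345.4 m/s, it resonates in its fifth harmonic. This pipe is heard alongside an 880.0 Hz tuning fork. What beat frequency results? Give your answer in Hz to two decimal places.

2.92 Hz

Closed pipe (odd harmonics): f_n = n·v/(4L) = 5·345.4/(4·0.489) = 882.9243 Hz.
f_beat = |882.9243 − 880.0| = 2.92 Hz.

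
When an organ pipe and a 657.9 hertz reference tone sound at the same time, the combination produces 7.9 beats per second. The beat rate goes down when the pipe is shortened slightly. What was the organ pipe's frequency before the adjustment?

650 Hz

|f − 657.9| = 7.9, so the organ pipe was at either 650 Hz or 665.8 Hz.
A shorter pipe has a higher fundamental; the adjustment raises the organ pipe's frequency.
The beat rate fell, so the adjustment moved the organ pipe toward 657.9 Hz — it must have started below the reference.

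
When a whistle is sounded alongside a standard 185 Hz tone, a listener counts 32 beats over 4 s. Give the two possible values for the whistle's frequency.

Beat frequency = 32/4 = 8 Hz.
|f − 185| = 8, so f = 185 ± 8.

177 Hz or 193 Hz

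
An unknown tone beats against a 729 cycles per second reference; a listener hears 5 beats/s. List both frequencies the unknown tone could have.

724 Hz or 734 Hz

|f − 729| = 5, so f = 729 ± 5.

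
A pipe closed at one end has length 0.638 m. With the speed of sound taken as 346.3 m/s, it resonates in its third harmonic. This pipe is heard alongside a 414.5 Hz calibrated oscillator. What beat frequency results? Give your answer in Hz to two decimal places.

Closed pipe (odd harmonics): f_n = n·v/(4L) = 3·346.3/(4·0.638) = 407.0925 Hz.
f_beat = |407.0925 − 414.5| = 7.41 Hz.

7.41 Hz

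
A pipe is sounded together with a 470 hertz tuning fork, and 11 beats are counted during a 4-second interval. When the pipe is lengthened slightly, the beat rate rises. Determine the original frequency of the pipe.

Beat frequency = 11/4 = 2.75 Hz.
|f − 470| = 2.75, so the pipe was at either 467.25 Hz or 472.75 Hz.
A longer pipe has a lower fundamental; the adjustment lowers the pipe's frequency.
The beat rate rose, so the adjustment moved the pipe further from 470 Hz — it was already below the reference.

467.25 Hz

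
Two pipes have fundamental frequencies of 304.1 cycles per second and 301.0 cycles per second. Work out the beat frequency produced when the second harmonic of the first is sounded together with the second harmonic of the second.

6.2 Hz

Second harmonic of the first: 2·304.1 = 608.2 Hz.
Second harmonic of the second: 2·301.0 = 602.0 Hz.
f_beat = |608.2 − 602.0| = 6.2 Hz.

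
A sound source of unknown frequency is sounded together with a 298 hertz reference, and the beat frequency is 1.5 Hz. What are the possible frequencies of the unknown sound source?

296.5 Hz or 299.5 Hz

|f − 298| = 1.5, so f = 298 ± 1.5.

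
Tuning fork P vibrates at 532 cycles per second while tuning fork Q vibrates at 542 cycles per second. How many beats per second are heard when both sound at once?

f_beat = |f₁ − f₂|.
|532 − 542| = 10 Hz.

10 Hz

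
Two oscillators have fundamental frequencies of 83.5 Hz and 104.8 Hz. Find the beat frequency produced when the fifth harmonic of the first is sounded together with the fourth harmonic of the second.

Fifth harmonic of the first: 5·83.5 = 417.5 Hz.
Fourth harmonic of the second: 4·104.8 = 419.2 Hz.
f_beat = |417.5 − 419.2| = 1.7 Hz.

1.7 Hz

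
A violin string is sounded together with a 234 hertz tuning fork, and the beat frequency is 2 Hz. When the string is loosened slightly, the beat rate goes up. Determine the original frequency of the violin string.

|f − 234| = 2, so the violin string was at either 232 Hz or 236 Hz.
Reducing tension lowers a string's frequency; the adjustment lowers the violin string's frequency.
The beat rate rose, so the adjustment moved the violin string further from 234 Hz — it was already below the reference.

232 Hz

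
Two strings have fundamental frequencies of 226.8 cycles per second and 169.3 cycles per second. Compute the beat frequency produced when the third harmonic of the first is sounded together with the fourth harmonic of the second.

3.2 Hz

Third harmonic of the first: 3·226.8 = 680.4 Hz.
Fourth harmonic of the second: 4·169.3 = 677.2 Hz.
f_beat = |680.4 − 677.2| = 3.2 Hz.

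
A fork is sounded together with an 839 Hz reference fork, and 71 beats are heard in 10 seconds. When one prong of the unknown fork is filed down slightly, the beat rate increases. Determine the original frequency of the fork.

Beat frequency = 71/10 = 7.1 Hz.
|f − 839| = 7.1, so the fork was at either 831.9 Hz or 846.1 Hz.
Filing a prong removes mass and raises the fork's frequency; the adjustment raises the fork's frequency.
The beat rate rose, so the adjustment moved the fork further from 839 Hz — it was already above the reference.

846.1 Hz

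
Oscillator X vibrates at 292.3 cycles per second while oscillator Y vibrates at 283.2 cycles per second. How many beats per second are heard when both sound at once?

f_beat = |f₁ − f₂|.
|292.3 − 283.2| = 9.1 Hz.

9.1 Hz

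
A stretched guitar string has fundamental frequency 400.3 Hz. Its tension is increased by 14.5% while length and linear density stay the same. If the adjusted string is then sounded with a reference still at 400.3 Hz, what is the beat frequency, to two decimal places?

For a string, f ∝ √T, so the new frequency is 400.3·√1.145 = 428.3397 Hz.
f_beat = |428.3397 − 400.3| = 28.04 Hz.

28.04 Hz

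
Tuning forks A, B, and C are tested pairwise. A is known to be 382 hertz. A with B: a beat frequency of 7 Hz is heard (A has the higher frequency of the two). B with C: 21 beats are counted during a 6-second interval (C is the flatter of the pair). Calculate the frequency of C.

B is below A, so f_B = 382 − 7 = 375 Hz.
B–C: Beat frequency = 21/6 = 3.5 Hz.
C is below B, so f_C = 375 − 3.5 = 371.5 Hz.

371.5 Hz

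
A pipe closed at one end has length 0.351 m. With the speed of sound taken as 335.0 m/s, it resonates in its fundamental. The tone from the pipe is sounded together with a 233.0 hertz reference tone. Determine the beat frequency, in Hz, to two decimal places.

Closed pipe (odd harmonics): f_n = n·v/(4L) = 1·335.0/(4·0.351) = 238.6040 Hz.
f_beat = |238.6040 − 233.0| = 5.60 Hz.

5.60 Hz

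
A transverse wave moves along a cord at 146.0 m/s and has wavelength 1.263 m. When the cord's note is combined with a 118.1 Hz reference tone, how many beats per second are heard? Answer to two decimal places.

2.50 Hz

Source frequency f = v/λ = 146.0/1.263 = 115.5978 Hz.
f_beat = |115.5978 − 118.1| = 2.50 Hz.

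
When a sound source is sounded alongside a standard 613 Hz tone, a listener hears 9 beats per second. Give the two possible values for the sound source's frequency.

604 Hz or 622 Hz

|f − 613| = 9, so f = 613 ± 9.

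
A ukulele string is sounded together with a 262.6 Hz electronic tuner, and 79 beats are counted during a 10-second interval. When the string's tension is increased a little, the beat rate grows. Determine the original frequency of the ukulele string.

Beat frequency = 79/10 = 7.9 Hz.
|f − 262.6| = 7.9, so the ukulele string was at either 254.7 Hz or 270.5 Hz.
Higher tension means higher frequency; the adjustment raises the ukulele string's frequency.
The beat rate rose, so the adjustment moved the ukulele string further from 262.6 Hz — it was already above the reference.

270.5 Hz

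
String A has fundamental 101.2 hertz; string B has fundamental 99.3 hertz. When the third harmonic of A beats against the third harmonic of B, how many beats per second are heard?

5.7 Hz

Third harmonic of the first: 3·101.2 = 303.6 Hz.
Third harmonic of the second: 3·99.3 = 297.9 Hz.
f_beat = |303.6 − 297.9| = 5.7 Hz.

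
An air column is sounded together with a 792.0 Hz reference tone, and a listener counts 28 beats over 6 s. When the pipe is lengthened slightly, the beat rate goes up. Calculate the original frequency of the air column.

Beat frequency = 28/6 = 4.6667 Hz.
|f − 792.0| = 4.6667, so the air column was at either 787.3333 Hz or 796.6667 Hz.
A longer pipe has a lower fundamental; the adjustment lowers the air column's frequency.
The beat rate rose, so the adjustment moved the air column further from 792.0 Hz — it was already below the reference.

787.3333 Hz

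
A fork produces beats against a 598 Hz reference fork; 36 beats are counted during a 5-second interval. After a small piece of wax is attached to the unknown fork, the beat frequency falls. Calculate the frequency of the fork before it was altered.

605.2 Hz

Beat frequency = 36/5 = 7.2 Hz.
|f − 598| = 7.2, so the fork was at either 590.8 Hz or 605.2 Hz.
Loading a fork with wax lowers its frequency; the adjustment lowers the fork's frequency.
The beat rate fell, so the adjustment moved the fork toward 598 Hz — it must have started above the reference.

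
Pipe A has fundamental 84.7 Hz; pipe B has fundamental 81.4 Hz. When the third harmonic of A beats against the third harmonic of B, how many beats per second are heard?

Third harmonic of the first: 3·84.7 = 254.1 Hz.
Third harmonic of the second: 3·81.4 = 244.2 Hz.
f_beat = |254.1 − 244.2| = 9.9 Hz.

9.9 Hz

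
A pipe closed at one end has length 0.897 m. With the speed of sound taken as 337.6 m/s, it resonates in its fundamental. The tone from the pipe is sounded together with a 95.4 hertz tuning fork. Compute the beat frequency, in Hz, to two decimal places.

Closed pipe (odd harmonics): f_n = n·v/(4L) = 1·337.6/(4·0.897) = 94.0914 Hz.
f_beat = |94.0914 − 95.4| = 1.31 Hz.

1.31 Hz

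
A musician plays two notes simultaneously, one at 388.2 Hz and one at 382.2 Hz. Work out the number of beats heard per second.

The beat frequency equals the magnitude of the frequency difference.
|388.2 − 382.2| = 6 Hz.

6 Hz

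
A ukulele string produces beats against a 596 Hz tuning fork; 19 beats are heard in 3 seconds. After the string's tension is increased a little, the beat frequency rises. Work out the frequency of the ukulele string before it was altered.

Beat frequency = 19/3 = 6.3333 Hz.
|f − 596| = 6.3333, so the ukulele string was at either 589.6667 Hz or 602.3333 Hz.
Higher tension means higher frequency; the adjustment raises the ukulele string's frequency.
The beat rate rose, so the adjustment moved the ukulele string further from 596 Hz — it was already above the reference.

602.3333 Hz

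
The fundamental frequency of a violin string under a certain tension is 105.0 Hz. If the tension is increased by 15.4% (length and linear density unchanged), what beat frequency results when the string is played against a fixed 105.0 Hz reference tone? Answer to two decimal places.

7.80 Hz

For a string, f ∝ √T, so the new frequency is 105.0·√1.154 = 112.7956 Hz.
f_beat = |112.7956 − 105.0| = 7.80 Hz.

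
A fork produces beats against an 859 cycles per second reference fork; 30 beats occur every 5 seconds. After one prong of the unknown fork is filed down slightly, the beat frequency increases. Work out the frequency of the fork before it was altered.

865 Hz

Beat frequency = 30/5 = 6 Hz.
|f − 859| = 6, so the fork was at either 853 Hz or 865 Hz.
Filing a prong removes mass and raises the fork's frequency; the adjustment raises the fork's frequency.
The beat rate rose, so the adjustment moved the fork further from 859 Hz — it was already above the reference.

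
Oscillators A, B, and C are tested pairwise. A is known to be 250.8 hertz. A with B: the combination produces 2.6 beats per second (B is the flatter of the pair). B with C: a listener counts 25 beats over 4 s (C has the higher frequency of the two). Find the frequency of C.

B is below A, so f_B = 250.8 − 2.6 = 248.2 Hz.
B–C: Beat frequency = 25/4 = 6.25 Hz.
C is above B, so f_C = 248.2 + 6.25 = 254.45 Hz.

254.45 Hz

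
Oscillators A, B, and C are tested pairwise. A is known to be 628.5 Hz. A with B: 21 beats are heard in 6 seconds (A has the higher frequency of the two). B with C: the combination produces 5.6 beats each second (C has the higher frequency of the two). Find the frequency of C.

A–B: Beat frequency = 21/6 = 3.5 Hz.
B is below A, so f_B = 628.5 − 3.5 = 625 Hz.
C is above B, so f_C = 625 + 5.6 = 630.6 Hz.

630.6 Hz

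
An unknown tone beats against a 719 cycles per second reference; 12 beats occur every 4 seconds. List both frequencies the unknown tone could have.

716 Hz or 722 Hz

Beat frequency = 12/4 = 3 Hz.
|f − 719| = 3, so f = 719 ± 3.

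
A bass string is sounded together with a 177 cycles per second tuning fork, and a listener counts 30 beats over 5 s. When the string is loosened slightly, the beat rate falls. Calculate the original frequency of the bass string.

183 Hz

Beat frequency = 30/5 = 6 Hz.
|f − 177| = 6, so the bass string was at either 171 Hz or 183 Hz.
Reducing tension lowers a string's frequency; the adjustment lowers the bass string's frequency.
The beat rate fell, so the adjustment moved the bass string toward 177 Hz — it must have started above the reference.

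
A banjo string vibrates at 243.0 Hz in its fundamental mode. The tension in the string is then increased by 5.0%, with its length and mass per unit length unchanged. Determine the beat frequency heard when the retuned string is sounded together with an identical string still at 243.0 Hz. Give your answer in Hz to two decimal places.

6.00 Hz

For a string, f ∝ √T, so the new frequency is 243.0·√1.050 = 249.0009 Hz.
f_beat = |249.0009 − 243.0| = 6.00 Hz.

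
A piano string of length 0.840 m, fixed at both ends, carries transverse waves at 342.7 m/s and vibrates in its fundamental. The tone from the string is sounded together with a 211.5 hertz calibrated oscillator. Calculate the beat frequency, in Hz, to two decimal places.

For a string fixed at both ends, f_n = n·v/(2L) = 1·342.7/(2·0.840) = 203.9881 Hz.
f_beat = |203.9881 − 211.5| = 7.51 Hz.

7.51 Hz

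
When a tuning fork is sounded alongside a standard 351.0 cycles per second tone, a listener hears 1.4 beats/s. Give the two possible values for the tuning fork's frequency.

|f − 351.0| = 1.4, so f = 351.0 ± 1.4.

349.6 Hz or 352.4 Hz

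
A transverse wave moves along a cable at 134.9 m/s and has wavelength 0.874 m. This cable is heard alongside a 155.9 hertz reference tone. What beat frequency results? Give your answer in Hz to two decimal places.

Source frequency f = v/λ = 134.9/0.874 = 154.3478 Hz.
f_beat = |154.3478 − 155.9| = 1.55 Hz.

1.55 Hz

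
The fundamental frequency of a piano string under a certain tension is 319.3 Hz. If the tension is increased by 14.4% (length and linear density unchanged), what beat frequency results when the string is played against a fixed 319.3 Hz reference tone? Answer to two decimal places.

22.22 Hz

For a string, f ∝ √T, so the new frequency is 319.3·√1.144 = 341.5167 Hz.
f_beat = |341.5167 − 319.3| = 22.22 Hz.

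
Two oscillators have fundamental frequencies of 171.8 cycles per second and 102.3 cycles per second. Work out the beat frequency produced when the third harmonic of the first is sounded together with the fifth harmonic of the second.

3.9 Hz

Third harmonic of the first: 3·171.8 = 515.4 Hz.
Fifth harmonic of the second: 5·102.3 = 511.5 Hz.
f_beat = |515.4 − 511.5| = 3.9 Hz.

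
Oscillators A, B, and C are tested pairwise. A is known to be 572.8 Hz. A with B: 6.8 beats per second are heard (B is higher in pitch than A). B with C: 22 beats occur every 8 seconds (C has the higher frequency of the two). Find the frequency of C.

582.35 Hz

B is above A, so f_B = 572.8 + 6.8 = 579.6 Hz.
B–C: Beat frequency = 22/8 = 2.75 Hz.
C is above B, so f_C = 579.6 + 2.75 = 582.35 Hz.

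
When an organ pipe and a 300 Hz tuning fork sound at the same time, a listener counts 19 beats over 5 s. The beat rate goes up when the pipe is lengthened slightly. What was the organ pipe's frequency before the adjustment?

296.2 Hz

Beat frequency = 19/5 = 3.8 Hz.
|f − 300| = 3.8, so the organ pipe was at either 296.2 Hz or 303.8 Hz.
A longer pipe has a lower fundamental; the adjustment lowers the organ pipe's frequency.
The beat rate rose, so the adjustment moved the organ pipe further from 300 Hz — it was already below the reference.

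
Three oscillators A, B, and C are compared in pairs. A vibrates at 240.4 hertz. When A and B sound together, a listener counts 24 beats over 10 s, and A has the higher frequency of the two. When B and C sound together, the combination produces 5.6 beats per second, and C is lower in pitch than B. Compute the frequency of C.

232.4 Hz

A–B: Beat frequency = 24/10 = 2.4 Hz.
B is below A, so f_B = 240.4 − 2.4 = 238 Hz.
C is below B, so f_C = 238 − 5.6 = 232.4 Hz.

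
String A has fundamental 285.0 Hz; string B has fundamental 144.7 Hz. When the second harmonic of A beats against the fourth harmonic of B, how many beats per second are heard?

Second harmonic of the first: 2·285.0 = 570.0 Hz.
Fourth harmonic of the second: 4·144.7 = 578.8 Hz.
f_beat = |570.0 − 578.8| = 8.8 Hz.

8.8 Hz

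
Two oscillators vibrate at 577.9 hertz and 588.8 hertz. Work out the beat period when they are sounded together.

f_beat = |577.9 − 588.8| = 10.9 Hz.
Beat period T = 1 / f_beat = 1 / 10.9 s.

0.092 s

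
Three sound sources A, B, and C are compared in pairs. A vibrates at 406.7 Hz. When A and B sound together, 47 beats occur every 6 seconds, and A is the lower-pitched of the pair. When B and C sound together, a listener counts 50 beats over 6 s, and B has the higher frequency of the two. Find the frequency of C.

A–B: Beat frequency = 47/6 = 7.8333 Hz.
B is above A, so f_B = 406.7 + 7.8333 = 414.5333 Hz.
B–C: Beat frequency = 50/6 = 8.3333 Hz.
C is below B, so f_C = 414.5333 − 8.3333 = 406.2 Hz.

406.2 Hz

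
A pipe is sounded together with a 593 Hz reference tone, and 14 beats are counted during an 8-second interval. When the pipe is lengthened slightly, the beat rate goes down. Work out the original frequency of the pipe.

594.75 Hz

Beat frequency = 14/8 = 1.75 Hz.
|f − 593| = 1.75, so the pipe was at either 591.25 Hz or 594.75 Hz.
A longer pipe has a lower fundamental; the adjustment lowers the pipe's frequency.
The beat rate fell, so the adjustment moved the pipe toward 593 Hz — it must have started above the reference.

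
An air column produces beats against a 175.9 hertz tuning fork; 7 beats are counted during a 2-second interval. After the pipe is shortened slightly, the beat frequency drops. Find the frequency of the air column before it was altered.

172.4 Hz

Beat frequency = 7/2 = 3.5 Hz.
|f − 175.9| = 3.5, so the air column was at either 172.4 Hz or 179.4 Hz.
A shorter pipe has a higher fundamental; the adjustment raises the air column's frequency.
The beat rate fell, so the adjustment moved the air column toward 175.9 Hz — it must have started below the reference.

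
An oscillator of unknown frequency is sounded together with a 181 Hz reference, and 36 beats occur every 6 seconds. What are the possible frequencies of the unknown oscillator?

175 Hz or 187 Hz

Beat frequency = 36/6 = 6 Hz.
|f − 181| = 6, so f = 181 ± 6.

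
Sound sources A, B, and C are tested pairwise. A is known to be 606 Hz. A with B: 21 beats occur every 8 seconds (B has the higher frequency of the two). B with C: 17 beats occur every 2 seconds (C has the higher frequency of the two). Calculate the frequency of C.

617.125 Hz

A–B: Beat frequency = 21/8 = 2.625 Hz.
B is above A, so f_B = 606 + 2.625 = 608.625 Hz.
B–C: Beat frequency = 17/2 = 8.5 Hz.
C is above B, so f_C = 608.625 + 8.5 = 617.125 Hz.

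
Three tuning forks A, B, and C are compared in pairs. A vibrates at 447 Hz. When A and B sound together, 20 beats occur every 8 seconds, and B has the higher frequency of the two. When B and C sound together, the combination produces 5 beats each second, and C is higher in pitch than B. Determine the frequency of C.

454.5 Hz

A–B: Beat frequency = 20/8 = 2.5 Hz.
B is above A, so f_B = 447 + 2.5 = 449.5 Hz.
C is above B, so f_C = 449.5 + 5 = 454.5 Hz.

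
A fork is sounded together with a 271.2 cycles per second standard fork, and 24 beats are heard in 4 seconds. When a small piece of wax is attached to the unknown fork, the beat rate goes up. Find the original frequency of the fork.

265.2 Hz

Beat frequency = 24/4 = 6 Hz.
|f − 271.2| = 6, so the fork was at either 265.2 Hz or 277.2 Hz.
Loading a fork with wax lowers its frequency; the adjustment lowers the fork's frequency.
The beat rate rose, so the adjustment moved the fork further from 271.2 Hz — it was already below the reference.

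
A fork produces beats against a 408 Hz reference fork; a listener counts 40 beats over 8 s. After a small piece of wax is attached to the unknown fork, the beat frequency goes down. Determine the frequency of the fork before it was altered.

413 Hz

Beat frequency = 40/8 = 5 Hz.
|f − 408| = 5, so the fork was at either 403 Hz or 413 Hz.
Loading a fork with wax lowers its frequency; the adjustment lowers the fork's frequency.
The beat rate fell, so the adjustment moved the fork toward 408 Hz — it must have started above the reference.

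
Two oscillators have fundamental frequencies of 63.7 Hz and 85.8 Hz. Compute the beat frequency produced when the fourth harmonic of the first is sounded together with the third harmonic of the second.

Fourth harmonic of the first: 4·63.7 = 254.8 Hz.
Third harmonic of the second: 3·85.8 = 257.4 Hz.
f_beat = |254.8 − 257.4| = 2.6 Hz.

2.6 Hz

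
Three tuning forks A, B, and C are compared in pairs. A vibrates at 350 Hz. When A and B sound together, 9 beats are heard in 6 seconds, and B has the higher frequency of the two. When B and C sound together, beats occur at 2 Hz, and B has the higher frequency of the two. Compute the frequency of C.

349.5 Hz

A–B: Beat frequency = 9/6 = 1.5 Hz.
B is above A, so f_B = 350 + 1.5 = 351.5 Hz.
C is below B, so f_C = 351.5 − 2 = 349.5 Hz.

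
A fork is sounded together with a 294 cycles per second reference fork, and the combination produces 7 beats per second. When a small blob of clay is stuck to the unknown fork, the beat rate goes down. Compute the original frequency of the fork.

301 Hz

|f − 294| = 7, so the fork was at either 287 Hz or 301 Hz.
Adding mass to a fork lowers its frequency; the adjustment lowers the fork's frequency.
The beat rate fell, so the adjustment moved the fork toward 294 Hz — it must have started above the reference.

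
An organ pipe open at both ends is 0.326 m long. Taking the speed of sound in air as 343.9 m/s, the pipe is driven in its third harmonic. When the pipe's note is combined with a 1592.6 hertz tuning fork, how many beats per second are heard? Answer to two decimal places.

10.24 Hz

Open pipe: f_n = n·v/(2L) = 3·343.9/(2·0.326) = 1582.3620 Hz.
f_beat = |1582.3620 − 1592.6| = 10.24 Hz.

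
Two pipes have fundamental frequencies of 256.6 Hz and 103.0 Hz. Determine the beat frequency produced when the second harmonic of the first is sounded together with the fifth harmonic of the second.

Second harmonic of the first: 2·256.6 = 513.2 Hz.
Fifth harmonic of the second: 5·103.0 = 515.0 Hz.
f_beat = |513.2 − 515.0| = 1.8 Hz.

1.8 Hz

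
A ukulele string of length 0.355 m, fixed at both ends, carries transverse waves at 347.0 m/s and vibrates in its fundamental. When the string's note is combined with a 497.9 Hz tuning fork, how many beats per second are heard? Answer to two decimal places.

9.17 Hz

For a string fixed at both ends, f_n = n·v/(2L) = 1·347.0/(2·0.355) = 488.7324 Hz.
f_beat = |488.7324 − 497.9| = 9.17 Hz.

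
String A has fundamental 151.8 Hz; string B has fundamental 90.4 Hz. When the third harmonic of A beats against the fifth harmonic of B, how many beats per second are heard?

3.4 Hz

Third harmonic of the first: 3·151.8 = 455.4 Hz.
Fifth harmonic of the second: 5·90.4 = 452.0 Hz.
f_beat = |455.4 − 452.0| = 3.4 Hz.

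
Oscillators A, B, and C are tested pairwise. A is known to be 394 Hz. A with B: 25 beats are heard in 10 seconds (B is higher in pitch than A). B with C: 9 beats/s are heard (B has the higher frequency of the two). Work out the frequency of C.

A–B: Beat frequency = 25/10 = 2.5 Hz.
B is above A, so f_B = 394 + 2.5 = 396.5 Hz.
C is below B, so f_C = 396.5 − 9 = 387.5 Hz.

387.5 Hz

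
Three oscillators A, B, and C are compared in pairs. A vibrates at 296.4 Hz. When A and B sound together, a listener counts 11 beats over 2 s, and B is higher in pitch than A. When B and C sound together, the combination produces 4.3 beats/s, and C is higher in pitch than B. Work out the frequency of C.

306.2 Hz

A–B: Beat frequency = 11/2 = 5.5 Hz.
B is above A, so f_B = 296.4 + 5.5 = 301.9 Hz.
C is above B, so f_C = 301.9 + 4.3 = 306.2 Hz.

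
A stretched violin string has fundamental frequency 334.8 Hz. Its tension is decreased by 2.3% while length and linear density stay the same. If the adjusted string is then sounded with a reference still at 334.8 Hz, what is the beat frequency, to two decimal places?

For a string, f ∝ √T, so the new frequency is 334.8·√0.977 = 330.9274 Hz.
f_beat = |330.9274 − 334.8| = 3.87 Hz.

3.87 Hz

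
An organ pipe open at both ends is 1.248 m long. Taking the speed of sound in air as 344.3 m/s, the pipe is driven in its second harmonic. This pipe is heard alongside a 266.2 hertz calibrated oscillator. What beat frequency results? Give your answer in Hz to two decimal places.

Open pipe: f_n = n·v/(2L) = 2·344.3/(2·1.248) = 275.8814 Hz.
f_beat = |275.8814 − 266.2| = 9.68 Hz.

9.68 Hz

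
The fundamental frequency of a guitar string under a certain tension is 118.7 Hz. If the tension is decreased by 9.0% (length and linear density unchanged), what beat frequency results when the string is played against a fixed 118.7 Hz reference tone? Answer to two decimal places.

5.47 Hz

For a string, f ∝ √T, so the new frequency is 118.7·√0.910 = 113.2326 Hz.
f_beat = |113.2326 − 118.7| = 5.47 Hz.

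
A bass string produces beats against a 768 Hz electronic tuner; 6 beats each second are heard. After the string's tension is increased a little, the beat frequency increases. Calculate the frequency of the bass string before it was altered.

774 Hz

|f − 768| = 6, so the bass string was at either 762 Hz or 774 Hz.
Higher tension means higher frequency; the adjustment raises the bass string's frequency.
The beat rate rose, so the adjustment moved the bass string further from 768 Hz — it was already above the reference.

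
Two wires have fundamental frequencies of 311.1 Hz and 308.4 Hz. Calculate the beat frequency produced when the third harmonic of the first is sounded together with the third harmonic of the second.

Third harmonic of the first: 3·311.1 = 933.3 Hz.
Third harmonic of the second: 3·308.4 = 925.2 Hz.
f_beat = |933.3 − 925.2| = 8.1 Hz.

8.1 Hz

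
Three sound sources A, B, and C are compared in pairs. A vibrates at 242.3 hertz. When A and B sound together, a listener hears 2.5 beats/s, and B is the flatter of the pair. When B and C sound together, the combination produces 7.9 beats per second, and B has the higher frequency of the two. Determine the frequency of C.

B is below A, so f_B = 242.3 − 2.5 = 239.8 Hz.
C is below B, so f_C = 239.8 − 7.9 = 231.9 Hz.

231.9 Hz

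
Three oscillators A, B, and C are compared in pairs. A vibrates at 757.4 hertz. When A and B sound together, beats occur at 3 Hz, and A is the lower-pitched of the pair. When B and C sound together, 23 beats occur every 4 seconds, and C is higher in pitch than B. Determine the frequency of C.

766.15 Hz

B is above A, so f_B = 757.4 + 3 = 760.4 Hz.
B–C: Beat frequency = 23/4 = 5.75 Hz.
C is above B, so f_C = 760.4 + 5.75 = 766.15 Hz.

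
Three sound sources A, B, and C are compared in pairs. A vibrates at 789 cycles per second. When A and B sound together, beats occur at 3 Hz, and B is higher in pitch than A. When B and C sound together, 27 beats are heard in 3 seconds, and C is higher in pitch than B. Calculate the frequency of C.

B is above A, so f_B = 789 + 3 = 792 Hz.
B–C: Beat frequency = 27/3 = 9 Hz.
C is above B, so f_C = 792 + 9 = 801 Hz.

801 Hz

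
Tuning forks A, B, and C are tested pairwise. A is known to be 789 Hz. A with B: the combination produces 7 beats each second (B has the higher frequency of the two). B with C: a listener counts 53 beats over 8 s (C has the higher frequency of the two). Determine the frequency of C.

B is above A, so f_B = 789 + 7 = 796 Hz.
B–C: Beat frequency = 53/8 = 6.625 Hz.
C is above B, so f_C = 796 + 6.625 = 802.625 Hz.

802.625 Hz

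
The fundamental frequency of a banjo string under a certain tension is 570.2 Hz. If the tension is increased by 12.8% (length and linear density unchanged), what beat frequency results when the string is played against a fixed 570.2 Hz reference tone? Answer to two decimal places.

35.39 Hz

For a string, f ∝ √T, so the new frequency is 570.2·√1.128 = 605.5943 Hz.
f_beat = |605.5943 − 570.2| = 35.39 Hz.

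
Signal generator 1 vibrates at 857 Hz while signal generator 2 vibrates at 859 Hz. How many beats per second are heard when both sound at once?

2 Hz

The beat frequency equals the magnitude of the frequency difference.
|857 − 859| = 2 Hz.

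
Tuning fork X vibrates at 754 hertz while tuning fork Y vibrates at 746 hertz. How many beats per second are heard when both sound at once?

8 Hz

Beats arise from superposition of two nearby frequencies; the beat rate is |f₁ − f₂|.
|754 − 746| = 8 Hz.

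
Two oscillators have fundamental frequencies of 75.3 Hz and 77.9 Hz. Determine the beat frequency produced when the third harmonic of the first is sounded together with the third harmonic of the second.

Third harmonic of the first: 3·75.3 = 225.9 Hz.
Third harmonic of the second: 3·77.9 = 233.7 Hz.
f_beat = |225.9 − 233.7| = 7.8 Hz.

7.8 Hz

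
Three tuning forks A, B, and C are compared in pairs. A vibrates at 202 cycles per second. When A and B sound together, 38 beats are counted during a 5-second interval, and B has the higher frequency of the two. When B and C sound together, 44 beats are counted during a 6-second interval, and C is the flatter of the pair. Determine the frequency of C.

202.2667 Hz

A–B: Beat frequency = 38/5 = 7.6 Hz.
B is above A, so f_B = 202 + 7.6 = 209.6 Hz.
B–C: Beat frequency = 44/6 = 7.3333 Hz.
C is below B, so f_C = 209.6 − 7.3333 = 202.2667 Hz.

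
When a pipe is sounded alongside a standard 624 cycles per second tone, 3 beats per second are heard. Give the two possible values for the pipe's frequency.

|f − 624| = 3, so f = 624 ± 3.

621 Hz or 627 Hz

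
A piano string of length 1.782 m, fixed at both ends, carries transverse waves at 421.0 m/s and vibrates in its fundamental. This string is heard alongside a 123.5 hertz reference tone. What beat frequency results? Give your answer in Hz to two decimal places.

For a string fixed at both ends, f_n = n·v/(2L) = 1·421.0/(2·1.782) = 118.1257 Hz.
f_beat = |118.1257 − 123.5| = 5.37 Hz.

5.37 Hz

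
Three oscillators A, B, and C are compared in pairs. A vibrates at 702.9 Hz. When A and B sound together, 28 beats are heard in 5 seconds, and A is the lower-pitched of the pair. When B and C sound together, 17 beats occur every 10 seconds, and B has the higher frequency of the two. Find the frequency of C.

A–B: Beat frequency = 28/5 = 5.6 Hz.
B is above A, so f_B = 702.9 + 5.6 = 708.5 Hz.
B–C: Beat frequency = 17/10 = 1.7 Hz.
C is below B, so f_C = 708.5 − 1.7 = 706.8 Hz.

706.8 Hz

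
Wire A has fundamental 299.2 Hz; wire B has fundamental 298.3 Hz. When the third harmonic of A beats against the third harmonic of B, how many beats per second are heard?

2.7 Hz

Third harmonic of the first: 3·299.2 = 897.6 Hz.
Third harmonic of the second: 3·298.3 = 894.9 Hz.
f_beat = |897.6 − 894.9| = 2.7 Hz.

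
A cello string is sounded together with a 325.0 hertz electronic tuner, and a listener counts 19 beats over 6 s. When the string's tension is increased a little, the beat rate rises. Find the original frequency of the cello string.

Beat frequency = 19/6 = 3.1667 Hz.
|f − 325.0| = 3.1667, so the cello string was at either 321.8333 Hz or 328.1667 Hz.
Higher tension means higher frequency; the adjustment raises the cello string's frequency.
The beat rate rose, so the adjustment moved the cello string further from 325.0 Hz — it was already above the reference.

328.1667 Hz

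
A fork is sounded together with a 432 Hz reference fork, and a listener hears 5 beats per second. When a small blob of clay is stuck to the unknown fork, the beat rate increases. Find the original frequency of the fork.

427 Hz

|f − 432| = 5, so the fork was at either 427 Hz or 437 Hz.
Adding mass to a fork lowers its frequency; the adjustment lowers the fork's frequency.
The beat rate rose, so the adjustment moved the fork further from 432 Hz — it was already below the reference.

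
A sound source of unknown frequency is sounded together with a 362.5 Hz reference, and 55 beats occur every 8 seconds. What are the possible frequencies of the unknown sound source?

Beat frequency = 55/8 = 6.875 Hz.
|f − 362.5| = 6.875, so f = 362.5 ± 6.875.

355.625 Hz or 369.375 Hz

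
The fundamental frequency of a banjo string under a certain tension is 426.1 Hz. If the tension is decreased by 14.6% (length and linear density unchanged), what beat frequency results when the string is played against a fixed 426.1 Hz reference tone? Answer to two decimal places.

For a string, f ∝ √T, so the new frequency is 426.1·√0.854 = 393.7680 Hz.
f_beat = |393.7680 − 426.1| = 32.33 Hz.

32.33 Hz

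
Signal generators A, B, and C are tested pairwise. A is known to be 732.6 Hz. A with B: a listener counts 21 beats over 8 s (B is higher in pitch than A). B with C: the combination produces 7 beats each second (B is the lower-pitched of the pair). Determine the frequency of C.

A–B: Beat frequency = 21/8 = 2.625 Hz.
B is above A, so f_B = 732.6 + 2.625 = 735.225 Hz.
C is above B, so f_C = 735.225 + 7 = 742.225 Hz.

742.225 Hz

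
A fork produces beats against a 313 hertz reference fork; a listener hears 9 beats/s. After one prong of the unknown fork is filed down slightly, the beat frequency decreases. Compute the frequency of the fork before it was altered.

304 Hz

|f − 313| = 9, so the fork was at either 304 Hz or 322 Hz.
Filing a prong removes mass and raises the fork's frequency; the adjustment raises the fork's frequency.
The beat rate fell, so the adjustment moved the fork toward 313 Hz — it must have started below the reference.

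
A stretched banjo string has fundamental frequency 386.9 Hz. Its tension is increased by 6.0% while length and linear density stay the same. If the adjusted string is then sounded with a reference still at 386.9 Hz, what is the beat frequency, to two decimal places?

11.44 Hz

For a string, f ∝ √T, so the new frequency is 386.9·√1.060 = 398.3379 Hz.
f_beat = |398.3379 − 386.9| = 11.44 Hz.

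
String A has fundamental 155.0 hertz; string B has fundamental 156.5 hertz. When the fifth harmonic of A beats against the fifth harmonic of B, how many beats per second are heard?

7.5 Hz

Fifth harmonic of the first: 5·155.0 = 775.0 Hz.
Fifth harmonic of the second: 5·156.5 = 782.5 Hz.
f_beat = |775.0 − 782.5| = 7.5 Hz.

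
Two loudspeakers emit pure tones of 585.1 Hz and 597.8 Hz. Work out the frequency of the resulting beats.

12.7 Hz

Beats arise from superposition of two nearby frequencies; the beat rate is |f₁ − f₂|.
|585.1 − 597.8| = 12.7 Hz.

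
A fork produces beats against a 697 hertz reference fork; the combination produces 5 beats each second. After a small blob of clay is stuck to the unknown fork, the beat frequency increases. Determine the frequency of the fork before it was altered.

692 Hz

|f − 697| = 5, so the fork was at either 692 Hz or 702 Hz.
Adding mass to a fork lowers its frequency; the adjustment lowers the fork's frequency.
The beat rate rose, so the adjustment moved the fork further from 697 Hz — it was already below the reference.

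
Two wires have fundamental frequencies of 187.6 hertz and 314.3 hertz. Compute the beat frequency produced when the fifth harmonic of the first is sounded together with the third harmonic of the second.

Fifth harmonic of the first: 5·187.6 = 938.0 Hz.
Third harmonic of the second: 3·314.3 = 942.9 Hz.
f_beat = |938.0 − 942.9| = 4.9 Hz.

4.9 Hz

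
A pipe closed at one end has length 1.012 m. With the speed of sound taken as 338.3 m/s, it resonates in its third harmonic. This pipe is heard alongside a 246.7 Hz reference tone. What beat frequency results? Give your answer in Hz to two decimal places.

4.02 Hz

Closed pipe (odd harmonics): f_n = n·v/(4L) = 3·338.3/(4·1.012) = 250.7164 Hz.
f_beat = |250.7164 − 246.7| = 4.02 Hz.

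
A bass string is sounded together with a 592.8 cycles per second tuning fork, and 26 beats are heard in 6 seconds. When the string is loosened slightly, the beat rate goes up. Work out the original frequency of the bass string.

Beat frequency = 26/6 = 4.3333 Hz.
|f − 592.8| = 4.3333, so the bass string was at either 588.4667 Hz or 597.1333 Hz.
Reducing tension lowers a string's frequency; the adjustment lowers the bass string's frequency.
The beat rate rose, so the adjustment moved the bass string further from 592.8 Hz — it was already below the reference.

588.4667 Hz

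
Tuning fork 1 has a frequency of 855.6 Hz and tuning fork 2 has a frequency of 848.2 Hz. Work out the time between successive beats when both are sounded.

0.135 s

f_beat = |855.6 − 848.2| = 7.4 Hz.
Beat period T = 1 / f_beat = 1 / 7.4 s.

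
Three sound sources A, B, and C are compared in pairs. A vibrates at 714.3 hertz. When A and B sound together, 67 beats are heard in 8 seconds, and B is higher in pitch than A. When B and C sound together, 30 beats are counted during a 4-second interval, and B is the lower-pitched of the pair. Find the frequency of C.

730.175 Hz

A–B: Beat frequency = 67/8 = 8.375 Hz.
B is above A, so f_B = 714.3 + 8.375 = 722.675 Hz.
B–C: Beat frequency = 30/4 = 7.5 Hz.
C is above B, so f_C = 722.675 + 7.5 = 730.175 Hz.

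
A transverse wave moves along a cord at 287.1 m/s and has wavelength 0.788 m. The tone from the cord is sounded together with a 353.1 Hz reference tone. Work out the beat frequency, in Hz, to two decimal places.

Source frequency f = v/λ = 287.1/0.788 = 364.3401 Hz.
f_beat = |364.3401 − 353.1| = 11.24 Hz.

11.24 Hz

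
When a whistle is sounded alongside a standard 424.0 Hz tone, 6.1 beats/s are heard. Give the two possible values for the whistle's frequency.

417.9 Hz or 430.1 Hz

|f − 424.0| = 6.1, so f = 424.0 ± 6.1.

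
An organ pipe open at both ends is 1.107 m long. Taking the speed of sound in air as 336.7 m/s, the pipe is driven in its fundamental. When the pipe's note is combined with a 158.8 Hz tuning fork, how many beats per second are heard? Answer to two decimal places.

6.72 Hz

Open pipe: f_n = n·v/(2L) = 1·336.7/(2·1.107) = 152.0777 Hz.
f_beat = |152.0777 − 158.8| = 6.72 Hz.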